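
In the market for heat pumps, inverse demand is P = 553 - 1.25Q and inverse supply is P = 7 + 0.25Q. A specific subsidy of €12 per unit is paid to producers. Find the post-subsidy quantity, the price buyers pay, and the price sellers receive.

Q' = 372; buyers pay €88; sellers receive €100

Pre-subsidy: 553 - 1.25Q = 7 + 0.25Q gives Q* = 364 and P* = 98.
With the subsidy, sellers receive Ps = Pb + 12 for each unit, where Pb is the price buyers pay.
On the curves, Pb = 553 - 1.25Q and Ps = 7 + 0.25Q; the wedge Ps − Pb = 12 gives 7 + 0.25Q − (553 - 1.25Q) = 12, so Q' = 372.
Then Pb = 553 − 1.25·372 = 88 and Ps = 7 + 0.25·372 = 100.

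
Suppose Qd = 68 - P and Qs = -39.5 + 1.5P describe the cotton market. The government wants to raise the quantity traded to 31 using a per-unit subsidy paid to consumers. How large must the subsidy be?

At Q = 31, invert demand for the buyer price: Pb = (68 − 31)/1 = 37; invert supply for the seller price: Ps = (31 − (-39.5))/1.5 = 47.
The subsidy must fill the gap: s = Ps − Pb = 47 − 37 = 10.

Required subsidy s = 10 per unit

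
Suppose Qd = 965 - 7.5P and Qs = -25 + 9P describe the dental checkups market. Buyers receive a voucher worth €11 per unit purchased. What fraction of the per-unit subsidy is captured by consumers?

Pre-subsidy: 965 - 7.5P = -25 + 9P gives P* = 60, Q* = 515.
With the rebate, buyers effectively pay Pb = Ps − 11, where Ps is the price sellers receive.
Demand in terms of Ps becomes Qd = 965 − 7.5(Ps − 11) = 1047.5 - 7.5Ps. Setting this equal to supply: 1047.5 - 7.5Ps = -25 + 9Ps, so Ps = 65.
Buyers pay Pb = 65 − 11 = 54; Q' = -25 + 9·65 = 560.
Buyers' price falls by P* − Pb = 60 − 54 = 6; sellers' price rises by Ps − P* = 65 − 60 = 5.
So consumers capture 6/11 = 6/11 of each unit of subsidy.

Consumer share = 6/11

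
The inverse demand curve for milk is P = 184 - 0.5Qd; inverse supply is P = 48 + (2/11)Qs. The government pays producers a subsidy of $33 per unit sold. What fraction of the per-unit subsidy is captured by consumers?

Pre-subsidy: 184 - 0.5Q = 48 + (2/11)Q gives Q* = 2992/15 and P* = 1264/15.
With the subsidy, sellers receive Ps = Pb + 33 for each unit, where Pb is the price buyers pay.
On the curves, Pb = 184 - 0.5Q and Ps = 48 + (2/11)Q; the wedge Ps − Pb = 33 gives 48 + (2/11)Q − (184 - 0.5Q) = 33, so Q' = 3718/15.
Then Pb = 184 − 0.5·(3718/15) = 901/15 and Ps = 48 + (2/11)·(3718/15) = 1396/15.
Buyers' price falls by P* − Pb = 1264/15 − 901/15 = 24.2; sellers' price rises by Ps − P* = 1396/15 − 1264/15 = 8.8.
So consumers capture 24.2/33 = 11/15 of each unit of subsidy.

Consumer share = 11/15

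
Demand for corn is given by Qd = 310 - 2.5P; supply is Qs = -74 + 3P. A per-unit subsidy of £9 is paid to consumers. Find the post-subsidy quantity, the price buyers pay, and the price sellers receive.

Pre-subsidy: 310 - 2.5P = -74 + 3P gives P* = 768/11, Q* = 1490/11.
With the rebate, buyers effectively pay Pb = Ps − 9, where Ps is the price sellers receive.
Demand in terms of Ps becomes Qd = 310 − 2.5(Ps − 9) = 332.5 - 2.5Ps. Setting this equal to supply: 332.5 - 2.5Ps = -74 + 3Ps, so Ps = 813/11.
Buyers pay Pb = 813/11 − 9 = 714/11; Q' = -74 + 3·(813/11) = 1625/11.

Q' = 1625/11; buyers pay 714/11; sellers receive 813/11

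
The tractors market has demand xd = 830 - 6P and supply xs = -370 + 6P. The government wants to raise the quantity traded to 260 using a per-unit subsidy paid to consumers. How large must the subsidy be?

At x = 260, invert demand for the buyer price: Pb = (830 − 260)/6 = 95; invert supply for the seller price: Ps = (260 − (-370))/6 = 105.
The subsidy must fill the gap: s = Ps − Pb = 105 − 95 = 10.

Required subsidy s = 10 per unit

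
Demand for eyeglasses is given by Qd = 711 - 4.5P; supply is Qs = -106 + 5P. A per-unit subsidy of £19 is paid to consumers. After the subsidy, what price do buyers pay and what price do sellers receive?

Buyers pay £76; sellers receive £95

Pre-subsidy: 711 - 4.5P = -106 + 5P gives P* = 86, Q* = 324.
With the rebate, buyers effectively pay Pb = Ps − 19, where Ps is the price sellers receive.
Demand in terms of Ps becomes Qd = 711 − 4.5(Ps − 19) = 796.5 - 4.5Ps. Setting this equal to supply: 796.5 - 4.5Ps = -106 + 5Ps, so Ps = 95.
Buyers pay Pb = 95 − 19 = 76; Q' = -106 + 5·95 = 369.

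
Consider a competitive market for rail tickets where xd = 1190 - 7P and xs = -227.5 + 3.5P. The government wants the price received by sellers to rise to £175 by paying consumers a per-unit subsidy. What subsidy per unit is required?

Required subsidy s = £60 per unit

At a seller price of 175, quantity supplied is -227.5 + 3.5·175 = 385.
Buyers absorb 385 only when they pay Pb with 1190 − 7·Pb = 385, i.e. Pb = 115.
s = Ps − Pb = 175 − 115 = 60.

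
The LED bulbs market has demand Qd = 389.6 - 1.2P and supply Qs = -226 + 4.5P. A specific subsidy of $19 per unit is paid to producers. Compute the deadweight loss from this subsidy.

Deadweight loss = $171

Pre-subsidy: 389.6 - 1.2P = -226 + 4.5P gives P* = 108, Q* = 260.
With the subsidy, sellers receive Ps = Pb + 19 for each unit, where Pb is the price buyers pay.
Supply in terms of Pb becomes Qs = -226 + 4.5(Pb + 19) = -140.5 + 4.5Pb. Setting this equal to demand: 389.6 - 1.2Pb = -140.5 + 4.5Pb, so Pb = 93.
Sellers receive Ps = 93 + 19 = 112; Q' = 389.6 − 1.2·93 = 278.
The subsidy expands output by 278 − 260 = 18 past the efficient level; on those units the gap between marginal cost and willingness to pay runs from 0 up to 19.
DWL = ½ × 19 × 18 = 171.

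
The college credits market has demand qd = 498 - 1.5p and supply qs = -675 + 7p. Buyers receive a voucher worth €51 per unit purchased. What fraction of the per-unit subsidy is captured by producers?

Pre-subsidy: 498 - 1.5p = -675 + 7p gives p* = 138, q* = 291.
With the rebate, buyers effectively pay pb = ps − 51, where ps is the price sellers receive.
Demand in terms of ps becomes qd = 498 − 1.5(ps − 51) = 574.5 - 1.5ps. Setting this equal to supply: 574.5 - 1.5ps = -675 + 7ps, so ps = 147.
Buyers pay pb = 147 − 51 = 96; q' = -675 + 7·147 = 354.
Buyers' price falls by p* − pb = 138 − 96 = 42; sellers' price rises by ps − p* = 147 − 138 = 9.
So producers capture 9/51 = 3/17 of each unit of subsidy.

Producer share = 3/17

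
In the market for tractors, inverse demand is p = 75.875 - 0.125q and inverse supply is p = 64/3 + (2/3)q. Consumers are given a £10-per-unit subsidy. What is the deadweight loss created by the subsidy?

Pre-subsidy: 75.875 - 0.125q = 64/3 + (2/3)q gives q* = 1309/19 and p* = 1278/19.
With the rebate, buyers effectively pay pb = ps − 10, where ps is the price sellers receive.
On the curves, pb = 75.875 - 0.125q and ps = 64/3 + (2/3)q; the wedge ps − pb = 10 gives 64/3 + (2/3)q − (75.875 - 0.125q) = 10, so q' = 1549/19.
Then pb = 75.875 − 0.125·(1549/19) = 1248/19 and ps = 64/3 + (2/3)·(1549/19) = 1438/19.
The subsidy expands output by 1549/19 − 1309/19 = 240/19 past the efficient level; on those units the gap between marginal cost and willingness to pay runs from 0 up to 10.
DWL = ½ × 10 × 240/19 = 1200/19.

Deadweight loss = 1200/19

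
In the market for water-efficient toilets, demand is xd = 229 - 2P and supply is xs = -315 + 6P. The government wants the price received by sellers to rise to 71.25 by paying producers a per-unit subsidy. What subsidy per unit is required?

At a seller price of 71.25, quantity supplied is -315 + 6·71.25 = 112.5.
Buyers absorb 112.5 only when they pay Pb with 229 − 2·Pb = 112.5, i.e. Pb = 58.25.
s = Ps − Pb = 71.25 − 58.25 = 13.

Required subsidy s = 13 per unit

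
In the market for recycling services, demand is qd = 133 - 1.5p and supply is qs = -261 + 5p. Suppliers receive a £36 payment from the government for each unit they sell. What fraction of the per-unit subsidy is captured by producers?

Producer share = 3/13

Pre-subsidy: 133 - 1.5p = -261 + 5p gives p* = 788/13, q* = 547/13.
With the subsidy, sellers receive ps = pb + 36 for each unit, where pb is the price buyers pay.
Supply in terms of pb becomes qs = -261 + 5(pb + 36) = -81 + 5pb. Setting this equal to demand: 133 - 1.5pb = -81 + 5pb, so pb = 428/13.
Sellers receive ps = 428/13 + 36 = 896/13; q' = 133 − 1.5·(428/13) = 1087/13.
Buyers' price falls by p* − pb = 788/13 − 428/13 = 360/13; sellers' price rises by ps − p* = 896/13 − 788/13 = 108/13.
So producers capture (108/13)/36 = 3/13 of each unit of subsidy.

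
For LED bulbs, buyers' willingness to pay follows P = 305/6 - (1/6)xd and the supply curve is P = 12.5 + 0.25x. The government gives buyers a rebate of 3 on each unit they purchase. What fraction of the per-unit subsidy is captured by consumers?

Consumer share = 0.4

Pre-subsidy: 305/6 - (1/6)x = 12.5 + 0.25x gives x* = 92 and P* = 35.5.
With the rebate, buyers effectively pay Pb = Ps − 3, where Ps is the price sellers receive.
On the curves, Pb = 305/6 - (1/6)x and Ps = 12.5 + 0.25x; the wedge Ps − Pb = 3 gives 12.5 + 0.25x − (305/6 - (1/6)x) = 3, so x' = 99.2.
Then Pb = 305/6 − (1/6)·99.2 = 34.3 and Ps = 12.5 + 0.25·99.2 = 37.3.
Buyers' price falls by P* − Pb = 35.5 − 34.3 = 1.2; sellers' price rises by Ps − P* = 37.3 − 35.5 = 1.8.
So consumers capture 1.2/3 = 0.4 of each unit of subsidy.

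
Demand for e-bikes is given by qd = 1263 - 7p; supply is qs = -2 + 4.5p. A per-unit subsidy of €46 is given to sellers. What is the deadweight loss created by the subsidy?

Pre-subsidy: 1263 - 7p = -2 + 4.5p gives p* = 110, q* = 493.
With the subsidy, sellers receive ps = pb + 46 for each unit, where pb is the price buyers pay.
Supply in terms of pb becomes qs = -2 + 4.5(pb + 46) = 205 + 4.5pb. Setting this equal to demand: 1263 - 7pb = 205 + 4.5pb, so pb = 92.
Sellers receive ps = 92 + 46 = 138; q' = 1263 − 7·92 = 619.
The subsidy expands output by 619 − 493 = 126 past the efficient level; on those units the gap between marginal cost and willingness to pay runs from 0 up to 46.
DWL = ½ × 46 × 126 = 2898.

Deadweight loss = €2898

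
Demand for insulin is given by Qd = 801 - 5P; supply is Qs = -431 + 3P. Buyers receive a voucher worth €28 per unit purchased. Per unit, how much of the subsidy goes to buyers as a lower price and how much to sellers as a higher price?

Pre-subsidy: 801 - 5P = -431 + 3P gives P* = 154, Q* = 31.
With the rebate, buyers effectively pay Pb = Ps − 28, where Ps is the price sellers receive.
Demand in terms of Ps becomes Qd = 801 − 5(Ps − 28) = 941 - 5Ps. Setting this equal to supply: 941 - 5Ps = -431 + 3Ps, so Ps = 171.5.
Buyers pay Pb = 171.5 − 28 = 143.5; Q' = -431 + 3·171.5 = 83.5.
Buyers' price falls by P* − Pb = 154 − 143.5 = 10.5; sellers' price rises by Ps − P* = 171.5 − 154 = 17.5.

Buyers gain €10.5 per unit; sellers gain €17.5 per unit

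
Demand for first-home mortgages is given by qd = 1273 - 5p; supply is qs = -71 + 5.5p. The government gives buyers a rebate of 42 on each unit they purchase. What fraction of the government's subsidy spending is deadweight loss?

Pre-subsidy: 1273 - 5p = -71 + 5.5p gives p* = 128, q* = 633.
With the rebate, buyers effectively pay pb = ps − 42, where ps is the price sellers receive.
Demand in terms of ps becomes qd = 1273 − 5(ps − 42) = 1483 - 5ps. Setting this equal to supply: 1483 - 5ps = -71 + 5.5ps, so ps = 148.
Buyers pay pb = 148 − 42 = 106; q' = -71 + 5.5·148 = 743.
ΔCS = ½(633 + 743)(128 − 106) = 15136; ΔPS = ½(633 + 743)(148 − 128) = 13760.
Government spending = 42 × 743 = 31206.
DWL = ½ × 42 × (743 − 633) = 2310; fraction = 2310 / 31206 = 55/743.

DWL / government spending = 55/743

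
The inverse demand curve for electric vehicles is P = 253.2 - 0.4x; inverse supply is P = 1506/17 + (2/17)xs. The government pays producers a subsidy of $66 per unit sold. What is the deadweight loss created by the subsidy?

Pre-subsidy: 253.2 - 0.4x = 1506/17 + (2/17)x gives x* = 318 and P* = 126.
With the subsidy, sellers receive Ps = Pb + 66 for each unit, where Pb is the price buyers pay.
On the curves, Pb = 253.2 - 0.4x and Ps = 1506/17 + (2/17)x; the wedge Ps − Pb = 66 gives 1506/17 + (2/17)x − (253.2 - 0.4x) = 66, so x' = 445.5.
Then Pb = 253.2 − 0.4·445.5 = 75 and Ps = 1506/17 + (2/17)·445.5 = 141.
The subsidy expands output by 445.5 − 318 = 127.5 past the efficient level; on those units the gap between marginal cost and willingness to pay runs from 0 up to 66.
DWL = ½ × 66 × 127.5 = 4207.5.

Deadweight loss = $4207.5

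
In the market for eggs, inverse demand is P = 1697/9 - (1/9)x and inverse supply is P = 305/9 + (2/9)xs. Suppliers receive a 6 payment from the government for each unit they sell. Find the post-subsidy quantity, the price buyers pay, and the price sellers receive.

Pre-subsidy: 1697/9 - (1/9)x = 305/9 + (2/9)x gives x* = 464 and P* = 137.
With the subsidy, sellers receive Ps = Pb + 6 for each unit, where Pb is the price buyers pay.
On the curves, Pb = 1697/9 - (1/9)x and Ps = 305/9 + (2/9)x; the wedge Ps − Pb = 6 gives 305/9 + (2/9)x − (1697/9 - (1/9)x) = 6, so x' = 482.
Then Pb = 1697/9 − (1/9)·482 = 135 and Ps = 305/9 + (2/9)·482 = 141.

x' = 482; buyers pay 135; sellers receive 141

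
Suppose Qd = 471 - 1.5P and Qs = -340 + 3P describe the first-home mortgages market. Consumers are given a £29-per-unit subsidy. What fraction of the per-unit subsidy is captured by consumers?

Consumer share = 2/3

Pre-subsidy: 471 - 1.5P = -340 + 3P gives P* = 1622/9, Q* = 602/3.
With the rebate, buyers effectively pay Pb = Ps − 29, where Ps is the price sellers receive.
Demand in terms of Ps becomes Qd = 471 − 1.5(Ps − 29) = 514.5 - 1.5Ps. Setting this equal to supply: 514.5 - 1.5Ps = -340 + 3Ps, so Ps = 1709/9.
Buyers pay Pb = 1709/9 − 29 = 1448/9; Q' = -340 + 3·(1709/9) = 689/3.
Buyers' price falls by P* − Pb = 1622/9 − 1448/9 = 58/3; sellers' price rises by Ps − P* = 1709/9 − 1622/9 = 29/3.
So consumers capture (58/3)/29 = 2/3 of each unit of subsidy.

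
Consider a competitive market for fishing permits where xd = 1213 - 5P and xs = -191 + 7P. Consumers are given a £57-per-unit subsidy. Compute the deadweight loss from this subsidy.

Pre-subsidy: 1213 - 5P = -191 + 7P gives P* = 117, x* = 628.
With the rebate, buyers effectively pay Pb = Ps − 57, where Ps is the price sellers receive.
Demand in terms of Ps becomes xd = 1213 − 5(Ps − 57) = 1498 - 5Ps. Setting this equal to supply: 1498 - 5Ps = -191 + 7Ps, so Ps = 140.75.
Buyers pay Pb = 140.75 − 57 = 83.75; x' = -191 + 7·140.75 = 794.25.
The subsidy expands output by 794.25 − 628 = 166.25 past the efficient level; on those units the gap between marginal cost and willingness to pay runs from 0 up to 57.
DWL = ½ × 57 × 166.25 = 4738.125.

Deadweight loss = £4738.125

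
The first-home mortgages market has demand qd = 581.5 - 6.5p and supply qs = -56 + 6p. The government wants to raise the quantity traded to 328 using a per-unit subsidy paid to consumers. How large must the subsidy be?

Required subsidy s = 25 per unit

At q = 328, invert demand for the buyer price: pb = (581.5 − 328)/6.5 = 39; invert supply for the seller price: ps = (328 − (-56))/6 = 64.
The subsidy must fill the gap: s = ps − pb = 64 − 39 = 25.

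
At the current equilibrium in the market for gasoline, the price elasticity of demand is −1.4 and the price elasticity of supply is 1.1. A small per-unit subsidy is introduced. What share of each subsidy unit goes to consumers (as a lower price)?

For a small subsidy around the equilibrium, the benefit split depends on the relative slopes, which at a point are proportional to the elasticities.
Buyer share = εs/(εs + |εd|) = 1.1/(1.1 + 1.4) = 0.44; seller share = |εd|/(εs + |εd|) = 0.56.

Consumer share = 0.44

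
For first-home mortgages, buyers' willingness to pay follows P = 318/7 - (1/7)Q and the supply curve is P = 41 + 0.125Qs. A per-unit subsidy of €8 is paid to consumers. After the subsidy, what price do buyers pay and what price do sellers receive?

Pre-subsidy: 318/7 - (1/7)Q = 41 + 0.125Q gives Q* = 248/15 and P* = 646/15.
With the rebate, buyers effectively pay Pb = Ps − 8, where Ps is the price sellers receive.
On the curves, Pb = 318/7 - (1/7)Q and Ps = 41 + 0.125Q; the wedge Ps − Pb = 8 gives 41 + 0.125Q − (318/7 - (1/7)Q) = 8, so Q' = 46.4.
Then Pb = 318/7 − (1/7)·46.4 = 38.8 and Ps = 41 + 0.125·46.4 = 46.8.

Buyers pay €38.8; sellers receive €46.8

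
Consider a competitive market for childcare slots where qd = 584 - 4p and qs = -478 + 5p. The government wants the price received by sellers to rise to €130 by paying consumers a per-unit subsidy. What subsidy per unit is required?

Required subsidy s = €27 per unit

At a seller price of 130, quantity supplied is -478 + 5·130 = 172.
Buyers absorb 172 only when they pay pb with 584 − 4·pb = 172, i.e. pb = 103.
s = ps − pb = 130 − 103 = 27.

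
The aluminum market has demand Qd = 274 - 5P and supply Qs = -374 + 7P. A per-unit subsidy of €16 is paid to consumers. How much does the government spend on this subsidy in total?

Pre-subsidy: 274 - 5P = -374 + 7P gives P* = 54, Q* = 4.
With the rebate, buyers effectively pay Pb = Ps − 16, where Ps is the price sellers receive.
Demand in terms of Ps becomes Qd = 274 − 5(Ps − 16) = 354 - 5Ps. Setting this equal to supply: 354 - 5Ps = -374 + 7Ps, so Ps = 182/3.
Buyers pay Pb = 182/3 − 16 = 134/3; Q' = -374 + 7·(182/3) = 152/3.
Government outlay = subsidy × quantity = 16 × 152/3 = 2432/3.

Government cost = 2432/3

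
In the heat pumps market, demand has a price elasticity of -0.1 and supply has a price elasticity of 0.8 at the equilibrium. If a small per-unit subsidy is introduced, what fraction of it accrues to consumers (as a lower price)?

Consumer share = 8/9

For a small subsidy around the equilibrium, the benefit split depends on the relative slopes, which at a point are proportional to the elasticities.
Buyer share = εs/(εs + |εd|) = 0.8/(0.8 + 0.1) = 8/9; seller share = |εd|/(εs + |εd|) = 1/9.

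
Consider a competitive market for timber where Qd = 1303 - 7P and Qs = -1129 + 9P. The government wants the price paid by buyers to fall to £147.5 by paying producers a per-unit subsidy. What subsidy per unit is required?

At a buyer price of 147.5, quantity demanded is 1303 − 7·147.5 = 270.5.
Sellers supply 270.5 only when they receive Ps with -1129 + 9·Ps = 270.5, i.e. Ps = 155.5.
s = Ps − Pb = 155.5 − 147.5 = 8.

Required subsidy s = £8 per unit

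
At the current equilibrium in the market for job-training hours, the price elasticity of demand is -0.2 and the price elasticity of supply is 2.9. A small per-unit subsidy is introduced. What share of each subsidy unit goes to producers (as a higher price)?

Producer share = 2/31

For a small subsidy around the equilibrium, the benefit split depends on the relative slopes, which at a point are proportional to the elasticities.
Buyer share = εs/(εs + |εd|) = 2.9/(2.9 + 0.2) = 29/31; seller share = |εd|/(εs + |εd|) = 2/31.
So producers capture 2/31 of the subsidy.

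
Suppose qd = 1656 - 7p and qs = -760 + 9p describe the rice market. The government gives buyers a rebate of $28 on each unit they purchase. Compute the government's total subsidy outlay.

Pre-subsidy: 1656 - 7p = -760 + 9p gives p* = 151, q* = 599.
With the rebate, buyers effectively pay pb = ps − 28, where ps is the price sellers receive.
Demand in terms of ps becomes qd = 1656 − 7(ps − 28) = 1852 - 7ps. Setting this equal to supply: 1852 - 7ps = -760 + 9ps, so ps = 163.25.
Buyers pay pb = 163.25 − 28 = 135.25; q' = -760 + 9·163.25 = 709.25.
Government outlay = subsidy × quantity = 28 × 709.25 = 19859.

Government cost = $19859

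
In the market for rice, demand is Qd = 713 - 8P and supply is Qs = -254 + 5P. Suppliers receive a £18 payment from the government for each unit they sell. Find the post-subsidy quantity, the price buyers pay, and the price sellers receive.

Pre-subsidy: 713 - 8P = -254 + 5P gives P* = 967/13, Q* = 1533/13.
With the subsidy, sellers receive Ps = Pb + 18 for each unit, where Pb is the price buyers pay.
Supply in terms of Pb becomes Qs = -254 + 5(Pb + 18) = -164 + 5Pb. Setting this equal to demand: 713 - 8Pb = -164 + 5Pb, so Pb = 877/13.
Sellers receive Ps = 877/13 + 18 = 1111/13; Q' = 713 − 8·(877/13) = 2253/13.

Q' = 2253/13; buyers pay 877/13; sellers receive 1111/13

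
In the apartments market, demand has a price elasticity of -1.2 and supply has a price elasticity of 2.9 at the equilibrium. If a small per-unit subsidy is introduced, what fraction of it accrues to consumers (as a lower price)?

For a small subsidy around the equilibrium, the benefit split depends on the relative slopes, which at a point are proportional to the elasticities.
Buyer share = εs/(εs + |εd|) = 2.9/(2.9 + 1.2) = 29/41; seller share = |εd|/(εs + |εd|) = 12/41.

Consumer share = 29/41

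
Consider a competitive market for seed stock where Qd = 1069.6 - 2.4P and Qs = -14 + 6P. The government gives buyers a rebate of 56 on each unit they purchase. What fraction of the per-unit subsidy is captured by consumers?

Consumer share = 5/7

Pre-subsidy: 1069.6 - 2.4P = -14 + 6P gives P* = 129, Q* = 760.
With the rebate, buyers effectively pay Pb = Ps − 56, where Ps is the price sellers receive.
Demand in terms of Ps becomes Qd = 1069.6 − 2.4(Ps − 56) = 1204 - 2.4Ps. Setting this equal to supply: 1204 - 2.4Ps = -14 + 6Ps, so Ps = 145.
Buyers pay Pb = 145 − 56 = 89; Q' = -14 + 6·145 = 856.
Buyers' price falls by P* − Pb = 129 − 89 = 40; sellers' price rises by Ps − P* = 145 − 129 = 16.
So consumers capture 40/56 = 5/7 of each unit of subsidy.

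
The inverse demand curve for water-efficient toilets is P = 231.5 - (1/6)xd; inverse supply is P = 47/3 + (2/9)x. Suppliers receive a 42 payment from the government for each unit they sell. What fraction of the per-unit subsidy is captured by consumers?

Consumer share = 3/7

Pre-subsidy: 231.5 - (1/6)x = 47/3 + (2/9)x gives x* = 555 and P* = 139.
With the subsidy, sellers receive Ps = Pb + 42 for each unit, where Pb is the price buyers pay.
On the curves, Pb = 231.5 - (1/6)x and Ps = 47/3 + (2/9)x; the wedge Ps − Pb = 42 gives 47/3 + (2/9)x − (231.5 - (1/6)x) = 42, so x' = 663.
Then Pb = 231.5 − (1/6)·663 = 121 and Ps = 47/3 + (2/9)·663 = 163.
Buyers' price falls by P* − Pb = 139 − 121 = 18; sellers' price rises by Ps − P* = 163 − 139 = 24.
So consumers capture 18/42 = 3/7 of each unit of subsidy.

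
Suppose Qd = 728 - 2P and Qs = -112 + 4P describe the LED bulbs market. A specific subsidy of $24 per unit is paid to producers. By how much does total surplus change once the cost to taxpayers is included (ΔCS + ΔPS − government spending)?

Pre-subsidy: 728 - 2P = -112 + 4P gives P* = 140, Q* = 448.
With the subsidy, sellers receive Ps = Pb + 24 for each unit, where Pb is the price buyers pay.
Supply in terms of Pb becomes Qs = -112 + 4(Pb + 24) = -16 + 4Pb. Setting this equal to demand: 728 - 2Pb = -16 + 4Pb, so Pb = 124.
Sellers receive Ps = 124 + 24 = 148; Q' = 728 − 2·124 = 480.
ΔCS = ½(448 + 480)(140 − 124) = 7424; ΔPS = ½(448 + 480)(148 − 140) = 3712.
Government spending = 24 × 480 = 11520.
Net change = 7424 + 3712 − 11520 = -384. The loss equals the DWL triangle ½·24·32.

Net change in total surplus = -$384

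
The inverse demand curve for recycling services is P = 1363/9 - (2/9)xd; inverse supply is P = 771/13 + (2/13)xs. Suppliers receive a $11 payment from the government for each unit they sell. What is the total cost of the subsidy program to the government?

Government cost = $3016.75

Pre-subsidy: 1363/9 - (2/9)x = 771/13 + (2/13)x gives x* = 245 and P* = 97.
With the subsidy, sellers receive Ps = Pb + 11 for each unit, where Pb is the price buyers pay.
On the curves, Pb = 1363/9 - (2/9)x and Ps = 771/13 + (2/13)x; the wedge Ps − Pb = 11 gives 771/13 + (2/13)x − (1363/9 - (2/9)x) = 11, so x' = 274.25.
Then Pb = 1363/9 − (2/9)·274.25 = 90.5 and Ps = 771/13 + (2/13)·274.25 = 101.5.
Government outlay = subsidy × quantity = 11 × 274.25 = 3016.75.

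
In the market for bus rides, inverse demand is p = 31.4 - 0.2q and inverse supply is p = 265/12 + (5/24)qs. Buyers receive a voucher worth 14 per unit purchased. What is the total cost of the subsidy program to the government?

Government cost = 5596/7

Pre-subsidy: 31.4 - 0.2q = 265/12 + (5/24)q gives q* = 1118/49 and p* = 1315/49.
With the rebate, buyers effectively pay pb = ps − 14, where ps is the price sellers receive.
On the curves, pb = 31.4 - 0.2q and ps = 265/12 + (5/24)q; the wedge ps − pb = 14 gives 265/12 + (5/24)q − (31.4 - 0.2q) = 14, so q' = 2798/49.
Then pb = 31.4 − 0.2·(2798/49) = 979/49 and ps = 265/12 + (5/24)·(2798/49) = 1665/49.
Government outlay = subsidy × quantity = 14 × 2798/49 = 5596/7.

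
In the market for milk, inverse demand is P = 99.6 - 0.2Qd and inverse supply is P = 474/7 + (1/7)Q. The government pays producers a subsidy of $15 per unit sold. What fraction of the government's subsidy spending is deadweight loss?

DWL / government spending = 175/1094

Pre-subsidy: 99.6 - 0.2Q = 474/7 + (1/7)Q gives Q* = 93 and P* = 81.
With the subsidy, sellers receive Ps = Pb + 15 for each unit, where Pb is the price buyers pay.
On the curves, Pb = 99.6 - 0.2Q and Ps = 474/7 + (1/7)Q; the wedge Ps − Pb = 15 gives 474/7 + (1/7)Q − (99.6 - 0.2Q) = 15, so Q' = 136.75.
Then Pb = 99.6 − 0.2·136.75 = 72.25 and Ps = 474/7 + (1/7)·136.75 = 87.25.
ΔCS = ½(93 + 136.75)(81 − 72.25) = 1005.15625; ΔPS = ½(93 + 136.75)(87.25 − 81) = 717.96875.
Government spending = 15 × 136.75 = 2051.25.
DWL = ½ × 15 × (136.75 − 93) = 328.125; fraction = 328.125 / 2051.25 = 175/1094.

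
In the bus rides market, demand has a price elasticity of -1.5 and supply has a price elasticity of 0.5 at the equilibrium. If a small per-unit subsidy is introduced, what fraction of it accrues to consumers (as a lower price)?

Consumer share = 0.25

For a small subsidy around the equilibrium, the benefit split depends on the relative slopes, which at a point are proportional to the elasticities.
Buyer share = εs/(εs + |εd|) = 0.5/(0.5 + 1.5) = 0.25; seller share = |εd|/(εs + |εd|) = 0.75.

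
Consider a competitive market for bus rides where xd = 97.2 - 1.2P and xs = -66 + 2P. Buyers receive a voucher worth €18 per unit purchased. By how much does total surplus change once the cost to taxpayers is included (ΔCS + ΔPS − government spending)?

Pre-subsidy: 97.2 - 1.2P = -66 + 2P gives P* = 51, x* = 36.
With the rebate, buyers effectively pay Pb = Ps − 18, where Ps is the price sellers receive.
Demand in terms of Ps becomes xd = 97.2 − 1.2(Ps − 18) = 118.8 - 1.2Ps. Setting this equal to supply: 118.8 - 1.2Ps = -66 + 2Ps, so Ps = 57.75.
Buyers pay Pb = 57.75 − 18 = 39.75; x' = -66 + 2·57.75 = 49.5.
ΔCS = ½(36 + 49.5)(51 − 39.75) = 480.9375; ΔPS = ½(36 + 49.5)(57.75 − 51) = 288.5625.
Government spending = 18 × 49.5 = 891.
Net change = 480.9375 + 288.5625 − 891 = -121.5. The loss equals the DWL triangle ½·18·13.5.

Net change in total surplus = -€121.5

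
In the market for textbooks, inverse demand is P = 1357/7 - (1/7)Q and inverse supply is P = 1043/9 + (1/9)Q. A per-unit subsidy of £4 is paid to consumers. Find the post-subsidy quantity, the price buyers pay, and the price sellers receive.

Pre-subsidy: 1357/7 - (1/7)Q = 1043/9 + (1/9)Q gives Q* = 307 and P* = 150.
With the rebate, buyers effectively pay Pb = Ps − 4, where Ps is the price sellers receive.
On the curves, Pb = 1357/7 - (1/7)Q and Ps = 1043/9 + (1/9)Q; the wedge Ps − Pb = 4 gives 1043/9 + (1/9)Q − (1357/7 - (1/7)Q) = 4, so Q' = 322.75.
Then Pb = 1357/7 − (1/7)·322.75 = 147.75 and Ps = 1043/9 + (1/9)·322.75 = 151.75.

Q' = 322.75; buyers pay £147.75; sellers receive £151.75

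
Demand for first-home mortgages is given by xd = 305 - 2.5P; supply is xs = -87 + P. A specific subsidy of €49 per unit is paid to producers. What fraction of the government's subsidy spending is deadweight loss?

Pre-subsidy: 305 - 2.5P = -87 + P gives P* = 112, x* = 25.
With the subsidy, sellers receive Ps = Pb + 49 for each unit, where Pb is the price buyers pay.
Supply in terms of Pb becomes xs = -87 + 1(Pb + 49) = -38 + Pb. Setting this equal to demand: 305 - 2.5Pb = -38 + Pb, so Pb = 98.
Sellers receive Ps = 98 + 49 = 147; x' = 305 − 2.5·98 = 60.
ΔCS = ½(25 + 60)(112 − 98) = 595; ΔPS = ½(25 + 60)(147 − 112) = 1487.5.
Government spending = 49 × 60 = 2940.
DWL = ½ × 49 × (60 − 25) = 857.5; fraction = 857.5 / 2940 = 7/24.

DWL / government spending = 7/24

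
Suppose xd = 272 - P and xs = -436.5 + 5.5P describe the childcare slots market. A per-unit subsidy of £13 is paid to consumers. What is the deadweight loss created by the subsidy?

Pre-subsidy: 272 - P = -436.5 + 5.5P gives P* = 109, x* = 163.
With the rebate, buyers effectively pay Pb = Ps − 13, where Ps is the price sellers receive.
Demand in terms of Ps becomes xd = 272 − 1(Ps − 13) = 285 - Ps. Setting this equal to supply: 285 - Ps = -436.5 + 5.5Ps, so Ps = 111.
Buyers pay Pb = 111 − 13 = 98; x' = -436.5 + 5.5·111 = 174.
The subsidy expands output by 174 − 163 = 11 past the efficient level; on those units the gap between marginal cost and willingness to pay runs from 0 up to 13.
DWL = ½ × 13 × 11 = 71.5.

Deadweight loss = £71.5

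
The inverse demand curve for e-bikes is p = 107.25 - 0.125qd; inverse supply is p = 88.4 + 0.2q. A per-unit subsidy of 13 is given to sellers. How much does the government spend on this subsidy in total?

Pre-subsidy: 107.25 - 0.125q = 88.4 + 0.2q gives q* = 58 and p* = 100.
With the subsidy, sellers receive ps = pb + 13 for each unit, where pb is the price buyers pay.
On the curves, pb = 107.25 - 0.125q and ps = 88.4 + 0.2q; the wedge ps − pb = 13 gives 88.4 + 0.2q − (107.25 - 0.125q) = 13, so q' = 98.
Then pb = 107.25 − 0.125·98 = 95 and ps = 88.4 + 0.2·98 = 108.
Government outlay = subsidy × quantity = 13 × 98 = 1274.

Government cost = 1274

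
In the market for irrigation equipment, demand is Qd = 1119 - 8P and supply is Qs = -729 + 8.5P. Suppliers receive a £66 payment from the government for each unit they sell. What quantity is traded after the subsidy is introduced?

Q' = 495

Pre-subsidy: 1119 - 8P = -729 + 8.5P gives P* = 112, Q* = 223.
With the subsidy, sellers receive Ps = Pb + 66 for each unit, where Pb is the price buyers pay.
Supply in terms of Pb becomes Qs = -729 + 8.5(Pb + 66) = -168 + 8.5Pb. Setting this equal to demand: 1119 - 8Pb = -168 + 8.5Pb, so Pb = 78.
Sellers receive Ps = 78 + 66 = 144; Q' = 1119 − 8·78 = 495.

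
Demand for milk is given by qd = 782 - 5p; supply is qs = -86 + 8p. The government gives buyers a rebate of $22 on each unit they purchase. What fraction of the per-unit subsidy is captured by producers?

Pre-subsidy: 782 - 5p = -86 + 8p gives p* = 868/13, q* = 5826/13.
With the rebate, buyers effectively pay pb = ps − 22, where ps is the price sellers receive.
Demand in terms of ps becomes qd = 782 − 5(ps − 22) = 892 - 5ps. Setting this equal to supply: 892 - 5ps = -86 + 8ps, so ps = 978/13.
Buyers pay pb = 978/13 − 22 = 692/13; q' = -86 + 8·(978/13) = 6706/13.
Buyers' price falls by p* − pb = 868/13 − 692/13 = 176/13; sellers' price rises by ps − p* = 978/13 − 868/13 = 110/13.
So producers capture (110/13)/22 = 5/13 of each unit of subsidy.

Producer share = 5/13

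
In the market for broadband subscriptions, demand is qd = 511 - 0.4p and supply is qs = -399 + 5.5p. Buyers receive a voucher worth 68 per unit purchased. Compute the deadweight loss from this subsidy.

Pre-subsidy: 511 - 0.4p = -399 + 5.5p gives p* = 9100/59, q* = 26509/59.
With the rebate, buyers effectively pay pb = ps − 68, where ps is the price sellers receive.
Demand in terms of ps becomes qd = 511 − 0.4(ps − 68) = 538.2 - 0.4ps. Setting this equal to supply: 538.2 - 0.4ps = -399 + 5.5ps, so ps = 9372/59.
Buyers pay pb = 9372/59 − 68 = 5360/59; q' = -399 + 5.5·(9372/59) = 28005/59.
The subsidy expands output by 28005/59 − 26509/59 = 1496/59 past the efficient level; on those units the gap between marginal cost and willingness to pay runs from 0 up to 68.
DWL = ½ × 68 × 1496/59 = 50864/59.

Deadweight loss = 50864/59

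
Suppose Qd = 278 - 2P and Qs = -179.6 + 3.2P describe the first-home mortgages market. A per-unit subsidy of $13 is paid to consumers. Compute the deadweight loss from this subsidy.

Deadweight loss = $104

Pre-subsidy: 278 - 2P = -179.6 + 3.2P gives P* = 88, Q* = 102.
With the rebate, buyers effectively pay Pb = Ps − 13, where Ps is the price sellers receive.
Demand in terms of Ps becomes Qd = 278 − 2(Ps − 13) = 304 - 2Ps. Setting this equal to supply: 304 - 2Ps = -179.6 + 3.2Ps, so Ps = 93.
Buyers pay Pb = 93 − 13 = 80; Q' = -179.6 + 3.2·93 = 118.
The subsidy expands output by 118 − 102 = 16 past the efficient level; on those units the gap between marginal cost and willingness to pay runs from 0 up to 13.
DWL = ½ × 13 × 16 = 104.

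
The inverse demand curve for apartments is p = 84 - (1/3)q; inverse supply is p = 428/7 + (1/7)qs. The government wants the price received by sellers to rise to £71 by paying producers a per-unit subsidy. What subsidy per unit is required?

Required subsidy s = £10 per unit

At a seller price of 71, quantity supplied is -428 + 7·71 = 69.
Buyers absorb 69 only when they pay pb = 84 − (1/3)·69 = 61.
s = ps − pb = 71 − 61 = 10.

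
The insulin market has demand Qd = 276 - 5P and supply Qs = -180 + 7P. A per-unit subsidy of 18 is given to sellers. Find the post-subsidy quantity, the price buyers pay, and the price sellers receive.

Q' = 138.5; buyers pay 27.5; sellers receive 45.5

Pre-subsidy: 276 - 5P = -180 + 7P gives P* = 38, Q* = 86.
With the subsidy, sellers receive Ps = Pb + 18 for each unit, where Pb is the price buyers pay.
Supply in terms of Pb becomes Qs = -180 + 7(Pb + 18) = -54 + 7Pb. Setting this equal to demand: 276 - 5Pb = -54 + 7Pb, so Pb = 27.5.
Sellers receive Ps = 27.5 + 18 = 45.5; Q' = 276 − 5·27.5 = 138.5.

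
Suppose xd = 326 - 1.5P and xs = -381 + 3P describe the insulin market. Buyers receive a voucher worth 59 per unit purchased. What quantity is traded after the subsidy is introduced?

Pre-subsidy: 326 - 1.5P = -381 + 3P gives P* = 1414/9, x* = 271/3.
With the rebate, buyers effectively pay Pb = Ps − 59, where Ps is the price sellers receive.
Demand in terms of Ps becomes xd = 326 − 1.5(Ps − 59) = 414.5 - 1.5Ps. Setting this equal to supply: 414.5 - 1.5Ps = -381 + 3Ps, so Ps = 1591/9.
Buyers pay Pb = 1591/9 − 59 = 1060/9; x' = -381 + 3·(1591/9) = 448/3.

x' = 448/3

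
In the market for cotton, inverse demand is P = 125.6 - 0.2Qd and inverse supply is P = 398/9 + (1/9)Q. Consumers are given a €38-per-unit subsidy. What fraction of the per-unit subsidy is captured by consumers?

Consumer share = 9/14

Pre-subsidy: 125.6 - 0.2Q = 398/9 + (1/9)Q gives Q* = 1831/7 and P* = 513/7.
With the rebate, buyers effectively pay Pb = Ps − 38, where Ps is the price sellers receive.
On the curves, Pb = 125.6 - 0.2Q and Ps = 398/9 + (1/9)Q; the wedge Ps − Pb = 38 gives 398/9 + (1/9)Q − (125.6 - 0.2Q) = 38, so Q' = 2686/7.
Then Pb = 125.6 − 0.2·(2686/7) = 342/7 and Ps = 398/9 + (1/9)·(2686/7) = 608/7.
Buyers' price falls by P* − Pb = 513/7 − 342/7 = 171/7; sellers' price rises by Ps − P* = 608/7 − 513/7 = 95/7.
So consumers capture (171/7)/38 = 9/14 of each unit of subsidy.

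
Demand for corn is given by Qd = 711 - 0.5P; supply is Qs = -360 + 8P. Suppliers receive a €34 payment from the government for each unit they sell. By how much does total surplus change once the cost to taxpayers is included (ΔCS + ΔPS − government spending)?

Pre-subsidy: 711 - 0.5P = -360 + 8P gives P* = 126, Q* = 648.
With the subsidy, sellers receive Ps = Pb + 34 for each unit, where Pb is the price buyers pay.
Supply in terms of Pb becomes Qs = -360 + 8(Pb + 34) = -88 + 8Pb. Setting this equal to demand: 711 - 0.5Pb = -88 + 8Pb, so Pb = 94.
Sellers receive Ps = 94 + 34 = 128; Q' = 711 − 0.5·94 = 664.
ΔCS = ½(648 + 664)(126 − 94) = 20992; ΔPS = ½(648 + 664)(128 − 126) = 1312.
Government spending = 34 × 664 = 22576.
Net change = 20992 + 1312 − 22576 = -272. The loss equals the DWL triangle ½·34·16.

Net change in total surplus = -€272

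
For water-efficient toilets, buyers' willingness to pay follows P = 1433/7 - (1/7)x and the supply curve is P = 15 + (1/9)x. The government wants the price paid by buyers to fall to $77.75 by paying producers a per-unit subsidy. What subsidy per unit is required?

Required subsidy s = $36 per unit

At a buyer price of 77.75, quantity demanded is 1433 − 7·77.75 = 888.75.
Sellers supply 888.75 only when they receive Ps = 15 + (1/9)·888.75 = 113.75.
s = Ps − Pb = 113.75 − 77.75 = 36.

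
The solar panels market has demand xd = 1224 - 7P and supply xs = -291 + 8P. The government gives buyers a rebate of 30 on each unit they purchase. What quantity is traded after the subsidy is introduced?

Pre-subsidy: 1224 - 7P = -291 + 8P gives P* = 101, x* = 517.
With the rebate, buyers effectively pay Pb = Ps − 30, where Ps is the price sellers receive.
Demand in terms of Ps becomes xd = 1224 − 7(Ps − 30) = 1434 - 7Ps. Setting this equal to supply: 1434 - 7Ps = -291 + 8Ps, so Ps = 115.
Buyers pay Pb = 115 − 30 = 85; x' = -291 + 8·115 = 629.

x' = 629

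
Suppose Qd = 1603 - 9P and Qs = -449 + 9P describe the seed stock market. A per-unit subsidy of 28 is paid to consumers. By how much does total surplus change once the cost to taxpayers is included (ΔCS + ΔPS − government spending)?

Net change in total surplus = -1764

Pre-subsidy: 1603 - 9P = -449 + 9P gives P* = 114, Q* = 577.
With the rebate, buyers effectively pay Pb = Ps − 28, where Ps is the price sellers receive.
Demand in terms of Ps becomes Qd = 1603 − 9(Ps − 28) = 1855 - 9Ps. Setting this equal to supply: 1855 - 9Ps = -449 + 9Ps, so Ps = 128.
Buyers pay Pb = 128 − 28 = 100; Q' = -449 + 9·128 = 703.
ΔCS = ½(577 + 703)(114 − 100) = 8960; ΔPS = ½(577 + 703)(128 − 114) = 8960.
Government spending = 28 × 703 = 19684.
Net change = 8960 + 8960 − 19684 = -1764. The loss equals the DWL triangle ½·28·126.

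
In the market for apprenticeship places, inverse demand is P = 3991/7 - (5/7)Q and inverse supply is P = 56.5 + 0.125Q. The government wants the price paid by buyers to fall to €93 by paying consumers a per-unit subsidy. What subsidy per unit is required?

Required subsidy s = €47 per unit

At a buyer price of 93, quantity demanded is 798.2 − 1.4·93 = 668.
Sellers supply 668 only when they receive Ps = 56.5 + 0.125·668 = 140.
s = Ps − Pb = 140 − 93 = 47.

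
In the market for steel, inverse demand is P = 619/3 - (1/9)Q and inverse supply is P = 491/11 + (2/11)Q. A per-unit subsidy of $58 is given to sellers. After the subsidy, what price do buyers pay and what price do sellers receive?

Pre-subsidy: 619/3 - (1/9)Q = 491/11 + (2/11)Q gives Q* = 552 and P* = 145.
With the subsidy, sellers receive Ps = Pb + 58 for each unit, where Pb is the price buyers pay.
On the curves, Pb = 619/3 - (1/9)Q and Ps = 491/11 + (2/11)Q; the wedge Ps − Pb = 58 gives 491/11 + (2/11)Q − (619/3 - (1/9)Q) = 58, so Q' = 750.
Then Pb = 619/3 − (1/9)·750 = 123 and Ps = 491/11 + (2/11)·750 = 181.

Buyers pay $123; sellers receive $181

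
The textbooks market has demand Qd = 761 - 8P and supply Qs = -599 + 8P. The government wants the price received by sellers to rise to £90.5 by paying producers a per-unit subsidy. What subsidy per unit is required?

Required subsidy s = £11 per unit

At a seller price of 90.5, quantity supplied is -599 + 8·90.5 = 125.
Buyers absorb 125 only when they pay Pb with 761 − 8·Pb = 125, i.e. Pb = 79.5.
s = Ps − Pb = 90.5 − 79.5 = 11.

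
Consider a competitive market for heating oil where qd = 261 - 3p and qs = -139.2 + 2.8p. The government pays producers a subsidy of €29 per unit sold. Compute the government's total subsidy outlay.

Pre-subsidy: 261 - 3p = -139.2 + 2.8p gives p* = 69, q* = 54.
With the subsidy, sellers receive ps = pb + 29 for each unit, where pb is the price buyers pay.
Supply in terms of pb becomes qs = -139.2 + 2.8(pb + 29) = -58 + 2.8pb. Setting this equal to demand: 261 - 3pb = -58 + 2.8pb, so pb = 55.
Sellers receive ps = 55 + 29 = 84; q' = 261 − 3·55 = 96.
Government outlay = subsidy × quantity = 29 × 96 = 2784.

Government cost = €2784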